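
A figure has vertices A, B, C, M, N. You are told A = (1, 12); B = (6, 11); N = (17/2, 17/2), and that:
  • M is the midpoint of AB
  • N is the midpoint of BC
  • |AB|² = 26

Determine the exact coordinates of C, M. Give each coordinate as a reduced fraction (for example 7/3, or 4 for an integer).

1. M_x = 7/2  [2·M = A+B = (1, 12)+(6, 11)]
2. M_y = 23/2  [2·M = A+B = (1, 12)+(6, 11)]
   so M = (7/2, 23/2)
3. C_x = 11  [C = 2·N−B = 2·(17/2, 17/2)−(6, 11)]
4. C_y = 6  [C = 2·N−B = 2·(17/2, 17/2)−(6, 11)]
   so C = (11, 6)

C = (11, 6)
M = (7/2, 23/2)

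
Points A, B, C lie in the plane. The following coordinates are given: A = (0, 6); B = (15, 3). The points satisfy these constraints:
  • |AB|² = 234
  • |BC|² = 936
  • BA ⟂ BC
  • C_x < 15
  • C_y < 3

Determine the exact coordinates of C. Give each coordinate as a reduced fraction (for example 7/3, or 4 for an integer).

1. C_x = 9  [[BA ⟂ BC ⇒ -15x+3y+216=0] ∩ [|C−(15, 3)|²=936]]
2. C_y = -27  [[BA ⟂ BC ⇒ -15x+3y+216=0] ∩ [|C−(15, 3)|²=936]]
   so C = (9, -27)

C = (9, -27)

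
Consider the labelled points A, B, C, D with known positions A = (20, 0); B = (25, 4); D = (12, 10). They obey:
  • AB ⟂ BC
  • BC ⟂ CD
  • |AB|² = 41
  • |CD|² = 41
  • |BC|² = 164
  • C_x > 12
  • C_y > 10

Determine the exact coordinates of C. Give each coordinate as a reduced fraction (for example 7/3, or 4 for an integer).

1. C_x = 17  [[AB ⟂ BC ⇒ 5x+4y-141=0] ∩ [|C−(12, 10)|²=41]]
2. C_y = 14  [[AB ⟂ BC ⇒ 5x+4y-141=0] ∩ [|C−(12, 10)|²=41]]
   so C = (17, 14)

C = (17, 14)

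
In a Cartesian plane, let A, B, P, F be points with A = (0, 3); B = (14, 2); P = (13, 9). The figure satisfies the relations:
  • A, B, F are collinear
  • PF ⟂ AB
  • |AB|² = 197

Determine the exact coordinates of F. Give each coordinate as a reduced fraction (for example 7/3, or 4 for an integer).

F = (2464/197, 415/197)

1. F_x = 2464/197  [[A, B, F are collinear ⇒ 1x+14y-42=0] ∩ [PF ⟂ AB ⇒ 14x-1y-173=0]]
2. F_y = 415/197  [[A, B, F are collinear ⇒ 1x+14y-42=0] ∩ [PF ⟂ AB ⇒ 14x-1y-173=0]]
   so F = (2464/197, 415/197)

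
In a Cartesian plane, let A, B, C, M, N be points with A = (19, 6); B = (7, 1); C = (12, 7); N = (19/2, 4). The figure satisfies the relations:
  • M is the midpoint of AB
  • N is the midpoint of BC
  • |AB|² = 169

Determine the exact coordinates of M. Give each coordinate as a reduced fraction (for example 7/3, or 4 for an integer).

1. M_x = 13  [2·M = A+B = (19, 6)+(7, 1)]
2. M_y = 7/2  [2·M = A+B = (19, 6)+(7, 1)]
   so M = (13, 7/2)

M = (13, 7/2)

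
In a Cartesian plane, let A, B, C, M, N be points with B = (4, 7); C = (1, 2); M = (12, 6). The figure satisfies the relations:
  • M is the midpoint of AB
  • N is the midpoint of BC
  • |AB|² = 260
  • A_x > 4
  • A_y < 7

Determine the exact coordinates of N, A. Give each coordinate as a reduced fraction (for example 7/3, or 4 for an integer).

1. A_x = 20  [A = 2·M−B = 2·(12, 6)−(4, 7)]
2. A_y = 5  [A = 2·M−B = 2·(12, 6)−(4, 7)]
   so A = (20, 5)
3. N_x = 5/2  [2·N = B+C = (4, 7)+(1, 2)]
4. N_y = 9/2  [2·N = B+C = (4, 7)+(1, 2)]
   so N = (5/2, 9/2)

N = (5/2, 9/2)
A = (20, 5)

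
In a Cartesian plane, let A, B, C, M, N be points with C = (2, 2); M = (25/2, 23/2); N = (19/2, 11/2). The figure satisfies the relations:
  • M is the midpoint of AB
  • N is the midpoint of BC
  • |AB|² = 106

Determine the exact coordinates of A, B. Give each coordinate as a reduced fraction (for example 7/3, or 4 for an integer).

1. B_x = 17  [B = 2·N−C = 2·(19/2, 11/2)−(2, 2)]
2. B_y = 9  [B = 2·N−C = 2·(19/2, 11/2)−(2, 2)]
   so B = (17, 9)
3. A_x = 8  [A = 2·M−B = 2·(25/2, 23/2)−(17, 9)]
4. A_y = 14  [A = 2·M−B = 2·(25/2, 23/2)−(17, 9)]
   so A = (8, 14)

A = (8, 14)
B = (17, 9)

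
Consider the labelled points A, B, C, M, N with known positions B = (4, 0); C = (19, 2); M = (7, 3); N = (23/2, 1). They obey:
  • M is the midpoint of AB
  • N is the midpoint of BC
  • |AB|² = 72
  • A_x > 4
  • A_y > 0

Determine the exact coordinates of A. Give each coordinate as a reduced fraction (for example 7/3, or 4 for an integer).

1. A_x = 10  [A = 2·M−B = 2·(7, 3)−(4, 0)]
2. A_y = 6  [A = 2·M−B = 2·(7, 3)−(4, 0)]
   so A = (10, 6)

A = (10, 6)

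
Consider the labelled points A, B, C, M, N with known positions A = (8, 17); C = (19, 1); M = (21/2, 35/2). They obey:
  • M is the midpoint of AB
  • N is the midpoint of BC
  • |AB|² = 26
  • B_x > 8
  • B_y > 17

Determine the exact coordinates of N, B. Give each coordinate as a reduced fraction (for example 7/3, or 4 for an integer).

N = (16, 19/2)
B = (13, 18)

1. B_x = 13  [B = 2·M−A = 2·(21/2, 35/2)−(8, 17)]
2. B_y = 18  [B = 2·M−A = 2·(21/2, 35/2)−(8, 17)]
   so B = (13, 18)
3. N_x = 16  [2·N = B+C = (13, 18)+(19, 1)]
4. N_y = 19/2  [2·N = B+C = (13, 18)+(19, 1)]
   so N = (16, 19/2)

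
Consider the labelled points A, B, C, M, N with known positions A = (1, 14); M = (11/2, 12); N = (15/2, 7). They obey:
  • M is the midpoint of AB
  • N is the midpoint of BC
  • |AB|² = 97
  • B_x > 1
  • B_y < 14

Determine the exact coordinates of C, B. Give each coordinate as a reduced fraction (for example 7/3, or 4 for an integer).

C = (5, 4)
B = (10, 10)

1. B_x = 10  [B = 2·M−A = 2·(11/2, 12)−(1, 14)]
2. B_y = 10  [B = 2·M−A = 2·(11/2, 12)−(1, 14)]
   so B = (10, 10)
3. C_x = 5  [C = 2·N−B = 2·(15/2, 7)−(10, 10)]
4. C_y = 4  [C = 2·N−B = 2·(15/2, 7)−(10, 10)]
   so C = (5, 4)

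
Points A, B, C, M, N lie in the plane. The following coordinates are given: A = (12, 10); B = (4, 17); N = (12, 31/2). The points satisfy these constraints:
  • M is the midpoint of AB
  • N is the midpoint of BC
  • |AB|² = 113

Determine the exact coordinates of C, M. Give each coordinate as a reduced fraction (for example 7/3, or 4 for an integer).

1. M_x = 8  [2·M = A+B = (12, 10)+(4, 17)]
2. M_y = 27/2  [2·M = A+B = (12, 10)+(4, 17)]
   so M = (8, 27/2)
3. C_x = 20  [C = 2·N−B = 2·(12, 31/2)−(4, 17)]
4. C_y = 14  [C = 2·N−B = 2·(12, 31/2)−(4, 17)]
   so C = (20, 14)

C = (20, 14)
M = (8, 27/2)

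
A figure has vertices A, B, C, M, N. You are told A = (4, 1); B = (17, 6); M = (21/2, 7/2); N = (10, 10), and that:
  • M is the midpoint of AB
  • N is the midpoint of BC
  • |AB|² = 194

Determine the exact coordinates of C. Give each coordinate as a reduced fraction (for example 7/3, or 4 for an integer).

C = (3, 14)

1. C_x = 3  [C = 2·N−B = 2·(10, 10)−(17, 6)]
2. C_y = 14  [C = 2·N−B = 2·(10, 10)−(17, 6)]
   so C = (3, 14)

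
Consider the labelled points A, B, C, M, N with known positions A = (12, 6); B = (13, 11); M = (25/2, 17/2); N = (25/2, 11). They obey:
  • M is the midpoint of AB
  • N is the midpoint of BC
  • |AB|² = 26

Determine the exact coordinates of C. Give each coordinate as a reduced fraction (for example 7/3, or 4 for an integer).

C = (12, 11)

1. C_x = 12  [C = 2·N−B = 2·(25/2, 11)−(13, 11)]
2. C_y = 11  [C = 2·N−B = 2·(25/2, 11)−(13, 11)]
   so C = (12, 11)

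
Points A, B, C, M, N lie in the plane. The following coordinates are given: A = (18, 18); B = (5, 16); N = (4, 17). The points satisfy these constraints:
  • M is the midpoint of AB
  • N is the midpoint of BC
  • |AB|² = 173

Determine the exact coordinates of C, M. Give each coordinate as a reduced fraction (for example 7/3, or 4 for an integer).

1. M_x = 23/2  [2·M = A+B = (18, 18)+(5, 16)]
2. M_y = 17  [2·M = A+B = (18, 18)+(5, 16)]
   so M = (23/2, 17)
3. C_x = 3  [C = 2·N−B = 2·(4, 17)−(5, 16)]
4. C_y = 18  [C = 2·N−B = 2·(4, 17)−(5, 16)]
   so C = (3, 18)

C = (3, 18)
M = (23/2, 17)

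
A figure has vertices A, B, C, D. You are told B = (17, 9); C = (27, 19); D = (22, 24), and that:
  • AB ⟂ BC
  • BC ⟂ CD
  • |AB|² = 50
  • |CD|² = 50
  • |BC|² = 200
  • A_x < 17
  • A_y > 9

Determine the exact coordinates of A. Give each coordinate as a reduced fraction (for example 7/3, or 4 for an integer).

1. A_x = 12  [[AB ⟂ BC ⇒ -10x-10y+260=0] ∩ [|A−(17, 9)|²=50]]
2. A_y = 14  [[AB ⟂ BC ⇒ -10x-10y+260=0] ∩ [|A−(17, 9)|²=50]]
   so A = (12, 14)

A = (12, 14)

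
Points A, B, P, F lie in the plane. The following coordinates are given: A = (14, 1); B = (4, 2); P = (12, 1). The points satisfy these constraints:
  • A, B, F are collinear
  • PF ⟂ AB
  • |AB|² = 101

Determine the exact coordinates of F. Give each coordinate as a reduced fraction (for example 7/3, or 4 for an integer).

F = (1214/101, 121/101)

1. F_x = 1214/101  [[A, B, F are collinear ⇒ -1x-10y+24=0] ∩ [PF ⟂ AB ⇒ -10x+1y+119=0]]
2. F_y = 121/101  [[A, B, F are collinear ⇒ -1x-10y+24=0] ∩ [PF ⟂ AB ⇒ -10x+1y+119=0]]
   so F = (1214/101, 121/101)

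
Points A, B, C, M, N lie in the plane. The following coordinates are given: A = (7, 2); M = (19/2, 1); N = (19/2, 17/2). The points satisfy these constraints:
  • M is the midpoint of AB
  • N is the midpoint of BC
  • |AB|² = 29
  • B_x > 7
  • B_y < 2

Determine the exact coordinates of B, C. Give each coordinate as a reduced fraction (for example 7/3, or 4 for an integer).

B = (12, 0)
C = (7, 17)

1. B_x = 12  [B = 2·M−A = 2·(19/2, 1)−(7, 2)]
2. B_y = 0  [B = 2·M−A = 2·(19/2, 1)−(7, 2)]
   so B = (12, 0)
3. C_x = 7  [C = 2·N−B = 2·(19/2, 17/2)−(12, 0)]
4. C_y = 17  [C = 2·N−B = 2·(19/2, 17/2)−(12, 0)]
   so C = (7, 17)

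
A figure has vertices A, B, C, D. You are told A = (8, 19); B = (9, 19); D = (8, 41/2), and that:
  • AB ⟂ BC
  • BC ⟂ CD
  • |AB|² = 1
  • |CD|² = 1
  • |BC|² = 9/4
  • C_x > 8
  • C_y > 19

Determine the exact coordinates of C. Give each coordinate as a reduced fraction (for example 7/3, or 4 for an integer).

1. C_x = 9  [[AB ⟂ BC ⇒ 1x-9=0] ∩ [|C−(8, 41/2)|²=1]]
2. C_y = 41/2  [[AB ⟂ BC ⇒ 1x-9=0] ∩ [|C−(8, 41/2)|²=1]]
   so C = (9, 41/2)

C = (9, 41/2)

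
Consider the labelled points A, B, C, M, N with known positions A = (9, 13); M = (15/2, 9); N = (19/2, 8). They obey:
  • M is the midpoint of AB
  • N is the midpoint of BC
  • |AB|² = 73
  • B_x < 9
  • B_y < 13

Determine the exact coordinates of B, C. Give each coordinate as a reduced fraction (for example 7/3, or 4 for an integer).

B = (6, 5)
C = (13, 11)

1. B_x = 6  [B = 2·M−A = 2·(15/2, 9)−(9, 13)]
2. B_y = 5  [B = 2·M−A = 2·(15/2, 9)−(9, 13)]
   so B = (6, 5)
3. C_x = 13  [C = 2·N−B = 2·(19/2, 8)−(6, 5)]
4. C_y = 11  [C = 2·N−B = 2·(19/2, 8)−(6, 5)]
   so C = (13, 11)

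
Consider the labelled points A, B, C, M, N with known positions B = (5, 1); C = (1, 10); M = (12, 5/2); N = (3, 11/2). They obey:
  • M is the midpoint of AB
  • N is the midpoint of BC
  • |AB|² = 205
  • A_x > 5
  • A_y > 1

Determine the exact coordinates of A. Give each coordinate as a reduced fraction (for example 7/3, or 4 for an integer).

A = (19, 4)

1. A_x = 19  [A = 2·M−B = 2·(12, 5/2)−(5, 1)]
2. A_y = 4  [A = 2·M−B = 2·(12, 5/2)−(5, 1)]
   so A = (19, 4)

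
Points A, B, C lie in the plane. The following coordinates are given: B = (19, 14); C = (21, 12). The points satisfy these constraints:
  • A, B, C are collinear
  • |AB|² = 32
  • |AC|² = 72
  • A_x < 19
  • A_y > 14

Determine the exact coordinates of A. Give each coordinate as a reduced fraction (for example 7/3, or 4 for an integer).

A = (15, 18)

1. A_x = 15  [[A, B, C are collinear ⇒ 2x+2y-66=0] ∩ [|A−(19, 14)|²=32]]
2. A_y = 18  [[A, B, C are collinear ⇒ 2x+2y-66=0] ∩ [|A−(19, 14)|²=32]]
   so A = (15, 18)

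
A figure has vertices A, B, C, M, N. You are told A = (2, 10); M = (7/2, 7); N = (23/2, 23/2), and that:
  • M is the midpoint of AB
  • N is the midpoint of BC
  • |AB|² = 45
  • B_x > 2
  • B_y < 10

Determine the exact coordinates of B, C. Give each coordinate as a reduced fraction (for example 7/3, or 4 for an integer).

B = (5, 4)
C = (18, 19)

1. B_x = 5  [B = 2·M−A = 2·(7/2, 7)−(2, 10)]
2. B_y = 4  [B = 2·M−A = 2·(7/2, 7)−(2, 10)]
   so B = (5, 4)
3. C_x = 18  [C = 2·N−B = 2·(23/2, 23/2)−(5, 4)]
4. C_y = 19  [C = 2·N−B = 2·(23/2, 23/2)−(5, 4)]
   so C = (18, 19)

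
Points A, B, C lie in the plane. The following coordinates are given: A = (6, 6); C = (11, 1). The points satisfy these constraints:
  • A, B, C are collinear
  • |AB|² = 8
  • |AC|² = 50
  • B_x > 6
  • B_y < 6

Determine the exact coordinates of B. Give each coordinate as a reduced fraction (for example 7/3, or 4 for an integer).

1. B_x = 8  [[A, B, C are collinear ⇒ -5x-5y+60=0] ∩ [|B−(6, 6)|²=8]]
2. B_y = 4  [[A, B, C are collinear ⇒ -5x-5y+60=0] ∩ [|B−(6, 6)|²=8]]
   so B = (8, 4)

B = (8, 4)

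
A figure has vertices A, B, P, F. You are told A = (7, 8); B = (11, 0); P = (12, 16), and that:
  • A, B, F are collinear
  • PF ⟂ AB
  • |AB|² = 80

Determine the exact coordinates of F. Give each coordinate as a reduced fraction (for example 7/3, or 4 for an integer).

1. F_x = 24/5  [[A, B, F are collinear ⇒ 8x+4y-88=0] ∩ [PF ⟂ AB ⇒ 4x-8y+80=0]]
2. F_y = 62/5  [[A, B, F are collinear ⇒ 8x+4y-88=0] ∩ [PF ⟂ AB ⇒ 4x-8y+80=0]]
   so F = (24/5, 62/5)

F = (24/5, 62/5)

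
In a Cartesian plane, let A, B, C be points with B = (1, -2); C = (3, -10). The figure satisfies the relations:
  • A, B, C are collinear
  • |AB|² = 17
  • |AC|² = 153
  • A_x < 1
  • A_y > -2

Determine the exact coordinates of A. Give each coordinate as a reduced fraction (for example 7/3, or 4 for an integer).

1. A_x = 0  [[A, B, C are collinear ⇒ 8x+2y-4=0] ∩ [|A−(1, -2)|²=17]]
2. A_y = 2  [[A, B, C are collinear ⇒ 8x+2y-4=0] ∩ [|A−(1, -2)|²=17]]
   so A = (0, 2)

A = (0, 2)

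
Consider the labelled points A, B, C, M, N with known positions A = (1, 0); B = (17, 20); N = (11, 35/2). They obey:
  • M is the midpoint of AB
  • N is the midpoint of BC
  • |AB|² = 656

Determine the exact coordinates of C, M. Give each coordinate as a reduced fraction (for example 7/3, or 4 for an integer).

1. M_x = 9  [2·M = A+B = (1, 0)+(17, 20)]
2. M_y = 10  [2·M = A+B = (1, 0)+(17, 20)]
   so M = (9, 10)
3. C_x = 5  [C = 2·N−B = 2·(11, 35/2)−(17, 20)]
4. C_y = 15  [C = 2·N−B = 2·(11, 35/2)−(17, 20)]
   so C = (5, 15)

C = (5, 15)
M = (9, 10)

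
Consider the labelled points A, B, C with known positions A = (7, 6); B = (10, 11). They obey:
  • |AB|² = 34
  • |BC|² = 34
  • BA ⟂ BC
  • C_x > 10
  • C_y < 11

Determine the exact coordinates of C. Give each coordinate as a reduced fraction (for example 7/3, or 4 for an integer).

C = (15, 8)

1. C_x = 15  [[BA ⟂ BC ⇒ -3x-5y+85=0] ∩ [|C−(10, 11)|²=34]]
2. C_y = 8  [[BA ⟂ BC ⇒ -3x-5y+85=0] ∩ [|C−(10, 11)|²=34]]
   so C = (15, 8)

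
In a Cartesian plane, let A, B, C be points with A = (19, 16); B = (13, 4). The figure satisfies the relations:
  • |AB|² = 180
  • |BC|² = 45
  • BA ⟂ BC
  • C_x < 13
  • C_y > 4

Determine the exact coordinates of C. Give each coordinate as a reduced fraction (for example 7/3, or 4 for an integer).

C = (7, 7)

1. C_x = 7  [[BA ⟂ BC ⇒ 6x+12y-126=0] ∩ [|C−(13, 4)|²=45]]
2. C_y = 7  [[BA ⟂ BC ⇒ 6x+12y-126=0] ∩ [|C−(13, 4)|²=45]]
   so C = (7, 7)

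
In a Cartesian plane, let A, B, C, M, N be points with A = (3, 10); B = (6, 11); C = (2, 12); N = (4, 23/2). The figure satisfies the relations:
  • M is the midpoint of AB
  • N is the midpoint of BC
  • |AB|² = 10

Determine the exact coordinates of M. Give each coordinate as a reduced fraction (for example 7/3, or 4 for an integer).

M = (9/2, 21/2)

1. M_x = 9/2  [2·M = A+B = (3, 10)+(6, 11)]
2. M_y = 21/2  [2·M = A+B = (3, 10)+(6, 11)]
   so M = (9/2, 21/2)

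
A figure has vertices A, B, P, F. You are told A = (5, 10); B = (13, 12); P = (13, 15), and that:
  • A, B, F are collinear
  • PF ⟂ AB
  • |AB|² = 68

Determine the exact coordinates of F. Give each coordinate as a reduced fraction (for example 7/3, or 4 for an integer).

1. F_x = 233/17  [[A, B, F are collinear ⇒ -2x+8y-70=0] ∩ [PF ⟂ AB ⇒ 8x+2y-134=0]]
2. F_y = 207/17  [[A, B, F are collinear ⇒ -2x+8y-70=0] ∩ [PF ⟂ AB ⇒ 8x+2y-134=0]]
   so F = (233/17, 207/17)

F = (233/17, 207/17)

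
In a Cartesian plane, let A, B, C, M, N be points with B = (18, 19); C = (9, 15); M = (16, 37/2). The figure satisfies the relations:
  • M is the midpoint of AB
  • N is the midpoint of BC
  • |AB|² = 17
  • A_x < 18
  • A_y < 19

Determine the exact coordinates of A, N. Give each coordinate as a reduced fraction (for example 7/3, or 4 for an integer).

1. A_x = 14  [A = 2·M−B = 2·(16, 37/2)−(18, 19)]
2. A_y = 18  [A = 2·M−B = 2·(16, 37/2)−(18, 19)]
   so A = (14, 18)
3. N_x = 27/2  [2·N = B+C = (18, 19)+(9, 15)]
4. N_y = 17  [2·N = B+C = (18, 19)+(9, 15)]
   so N = (27/2, 17)

A = (14, 18)
N = (27/2, 17)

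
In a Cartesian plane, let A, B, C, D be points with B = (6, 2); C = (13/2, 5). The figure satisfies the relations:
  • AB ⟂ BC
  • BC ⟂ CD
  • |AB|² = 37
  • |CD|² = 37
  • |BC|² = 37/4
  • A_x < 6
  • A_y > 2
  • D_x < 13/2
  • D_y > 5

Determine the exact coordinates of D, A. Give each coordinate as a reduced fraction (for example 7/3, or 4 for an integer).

1. D_x = 1/2  [[BC ⟂ CD ⇒ 1/2x+3y-73/4=0] ∩ [|D−(13/2, 5)|²=37]]
2. D_y = 6  [[BC ⟂ CD ⇒ 1/2x+3y-73/4=0] ∩ [|D−(13/2, 5)|²=37]]
   so D = (1/2, 6)
3. A_x = 0  [[AB ⟂ BC ⇒ -1/2x-3y+9=0] ∩ [|A−(6, 2)|²=37]]
4. A_y = 3  [[AB ⟂ BC ⇒ -1/2x-3y+9=0] ∩ [|A−(6, 2)|²=37]]
   so A = (0, 3)

D = (1/2, 6)
A = (0, 3)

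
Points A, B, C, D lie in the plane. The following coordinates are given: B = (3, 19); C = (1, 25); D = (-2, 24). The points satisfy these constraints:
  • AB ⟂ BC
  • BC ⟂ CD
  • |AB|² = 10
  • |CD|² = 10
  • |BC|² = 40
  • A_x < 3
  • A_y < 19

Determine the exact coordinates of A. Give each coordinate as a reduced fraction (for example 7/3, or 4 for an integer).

1. A_x = 0  [[AB ⟂ BC ⇒ 2x-6y+108=0] ∩ [|A−(3, 19)|²=10]]
2. A_y = 18  [[AB ⟂ BC ⇒ 2x-6y+108=0] ∩ [|A−(3, 19)|²=10]]
   so A = (0, 18)

A = (0, 18)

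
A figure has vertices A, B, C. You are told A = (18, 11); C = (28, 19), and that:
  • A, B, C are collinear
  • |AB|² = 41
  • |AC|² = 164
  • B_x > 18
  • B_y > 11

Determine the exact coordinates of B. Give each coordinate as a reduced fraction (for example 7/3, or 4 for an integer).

1. B_x = 23  [[A, B, C are collinear ⇒ 8x-10y-34=0] ∩ [|B−(18, 11)|²=41]]
2. B_y = 15  [[A, B, C are collinear ⇒ 8x-10y-34=0] ∩ [|B−(18, 11)|²=41]]
   so B = (23, 15)

B = (23, 15)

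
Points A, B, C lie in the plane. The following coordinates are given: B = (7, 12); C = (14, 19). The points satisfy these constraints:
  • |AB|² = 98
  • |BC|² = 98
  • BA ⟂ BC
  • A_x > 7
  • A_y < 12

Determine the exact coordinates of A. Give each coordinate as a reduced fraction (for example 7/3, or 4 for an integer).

A = (14, 5)

1. A_x = 14  [[BA ⟂ BC ⇒ 7x+7y-133=0] ∩ [|A−(7, 12)|²=98]]
2. A_y = 5  [[BA ⟂ BC ⇒ 7x+7y-133=0] ∩ [|A−(7, 12)|²=98]]
   so A = (14, 5)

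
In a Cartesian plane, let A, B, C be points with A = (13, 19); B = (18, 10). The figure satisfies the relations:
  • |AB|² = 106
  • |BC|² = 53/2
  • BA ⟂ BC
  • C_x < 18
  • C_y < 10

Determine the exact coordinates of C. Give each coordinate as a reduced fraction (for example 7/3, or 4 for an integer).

1. C_x = 27/2  [[BA ⟂ BC ⇒ -5x+9y=0] ∩ [|C−(18, 10)|²=53/2]]
2. C_y = 15/2  [[BA ⟂ BC ⇒ -5x+9y=0] ∩ [|C−(18, 10)|²=53/2]]
   so C = (27/2, 15/2)

C = (27/2, 15/2)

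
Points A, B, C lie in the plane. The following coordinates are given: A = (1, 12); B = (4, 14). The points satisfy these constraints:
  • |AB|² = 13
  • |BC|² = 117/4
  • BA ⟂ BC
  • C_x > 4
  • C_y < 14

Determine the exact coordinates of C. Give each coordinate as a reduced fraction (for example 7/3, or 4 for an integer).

1. C_x = 7  [[BA ⟂ BC ⇒ -3x-2y+40=0] ∩ [|C−(4, 14)|²=117/4]]
2. C_y = 19/2  [[BA ⟂ BC ⇒ -3x-2y+40=0] ∩ [|C−(4, 14)|²=117/4]]
   so C = (7, 19/2)

C = (7, 19/2)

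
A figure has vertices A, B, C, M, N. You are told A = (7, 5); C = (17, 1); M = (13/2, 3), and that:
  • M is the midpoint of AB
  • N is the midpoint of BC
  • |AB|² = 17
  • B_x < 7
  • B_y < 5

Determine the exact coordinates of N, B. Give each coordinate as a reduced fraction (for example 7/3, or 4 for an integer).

1. B_x = 6  [B = 2·M−A = 2·(13/2, 3)−(7, 5)]
2. B_y = 1  [B = 2·M−A = 2·(13/2, 3)−(7, 5)]
   so B = (6, 1)
3. N_x = 23/2  [2·N = B+C = (6, 1)+(17, 1)]
4. N_y = 1  [2·N = B+C = (6, 1)+(17, 1)]
   so N = (23/2, 1)

N = (23/2, 1)
B = (6, 1)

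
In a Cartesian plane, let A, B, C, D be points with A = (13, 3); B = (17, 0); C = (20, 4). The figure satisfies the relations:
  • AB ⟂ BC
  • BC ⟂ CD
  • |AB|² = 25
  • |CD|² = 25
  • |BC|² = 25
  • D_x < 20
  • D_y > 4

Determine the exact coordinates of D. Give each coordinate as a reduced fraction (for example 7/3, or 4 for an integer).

D = (16, 7)

1. D_x = 16  [[BC ⟂ CD ⇒ 3x+4y-76=0] ∩ [|D−(20, 4)|²=25]]
2. D_y = 7  [[BC ⟂ CD ⇒ 3x+4y-76=0] ∩ [|D−(20, 4)|²=25]]
   so D = (16, 7)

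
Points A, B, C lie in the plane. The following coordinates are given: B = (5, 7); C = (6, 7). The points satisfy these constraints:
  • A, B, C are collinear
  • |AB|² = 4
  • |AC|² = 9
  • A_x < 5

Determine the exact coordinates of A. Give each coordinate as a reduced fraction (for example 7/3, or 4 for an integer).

A = (3, 7)

1. A_x = 3  [[A, B, C are collinear ⇒ 1y-7=0] ∩ [|A−(5, 7)|²=4]]
2. A_y = 7  [[A, B, C are collinear ⇒ 1y-7=0] ∩ [|A−(5, 7)|²=4]]
   so A = (3, 7)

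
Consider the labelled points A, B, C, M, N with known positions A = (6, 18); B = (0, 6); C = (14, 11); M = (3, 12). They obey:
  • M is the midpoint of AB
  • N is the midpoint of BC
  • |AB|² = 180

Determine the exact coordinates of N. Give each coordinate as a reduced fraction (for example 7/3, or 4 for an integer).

1. N_x = 7  [2·N = B+C = (0, 6)+(14, 11)]
2. N_y = 17/2  [2·N = B+C = (0, 6)+(14, 11)]
   so N = (7, 17/2)

N = (7, 17/2)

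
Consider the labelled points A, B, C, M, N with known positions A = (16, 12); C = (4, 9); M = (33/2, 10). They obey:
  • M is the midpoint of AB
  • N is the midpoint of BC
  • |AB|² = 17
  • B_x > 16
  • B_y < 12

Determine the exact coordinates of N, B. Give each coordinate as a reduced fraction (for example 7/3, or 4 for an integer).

N = (21/2, 17/2)
B = (17, 8)

1. B_x = 17  [B = 2·M−A = 2·(33/2, 10)−(16, 12)]
2. B_y = 8  [B = 2·M−A = 2·(33/2, 10)−(16, 12)]
   so B = (17, 8)
3. N_x = 21/2  [2·N = B+C = (17, 8)+(4, 9)]
4. N_y = 17/2  [2·N = B+C = (17, 8)+(4, 9)]
   so N = (21/2, 17/2)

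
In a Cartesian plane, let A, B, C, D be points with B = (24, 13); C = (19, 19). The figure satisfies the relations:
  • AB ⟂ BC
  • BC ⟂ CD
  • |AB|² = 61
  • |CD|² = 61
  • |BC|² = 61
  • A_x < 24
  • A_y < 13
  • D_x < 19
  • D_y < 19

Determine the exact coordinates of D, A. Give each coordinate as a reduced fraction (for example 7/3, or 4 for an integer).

D = (13, 14)
A = (18, 8)

1. D_x = 13  [[BC ⟂ CD ⇒ -5x+6y-19=0] ∩ [|D−(19, 19)|²=61]]
2. D_y = 14  [[BC ⟂ CD ⇒ -5x+6y-19=0] ∩ [|D−(19, 19)|²=61]]
   so D = (13, 14)
3. A_x = 18  [[AB ⟂ BC ⇒ 5x-6y-42=0] ∩ [|A−(24, 13)|²=61]]
4. A_y = 8  [[AB ⟂ BC ⇒ 5x-6y-42=0] ∩ [|A−(24, 13)|²=61]]
   so A = (18, 8)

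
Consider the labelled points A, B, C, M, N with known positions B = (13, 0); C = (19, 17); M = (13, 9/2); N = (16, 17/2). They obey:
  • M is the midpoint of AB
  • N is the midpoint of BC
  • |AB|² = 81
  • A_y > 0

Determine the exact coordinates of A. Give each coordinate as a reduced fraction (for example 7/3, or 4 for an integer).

A = (13, 9)

1. A_x = 13  [A = 2·M−B = 2·(13, 9/2)−(13, 0)]
2. A_y = 9  [A = 2·M−B = 2·(13, 9/2)−(13, 0)]
   so A = (13, 9)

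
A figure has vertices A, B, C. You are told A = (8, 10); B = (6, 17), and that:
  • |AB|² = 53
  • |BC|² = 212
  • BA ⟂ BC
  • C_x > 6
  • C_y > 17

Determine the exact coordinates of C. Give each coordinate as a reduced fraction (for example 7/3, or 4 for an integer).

1. C_x = 20  [[BA ⟂ BC ⇒ 2x-7y+107=0] ∩ [|C−(6, 17)|²=212]]
2. C_y = 21  [[BA ⟂ BC ⇒ 2x-7y+107=0] ∩ [|C−(6, 17)|²=212]]
   so C = (20, 21)

C = (20, 21)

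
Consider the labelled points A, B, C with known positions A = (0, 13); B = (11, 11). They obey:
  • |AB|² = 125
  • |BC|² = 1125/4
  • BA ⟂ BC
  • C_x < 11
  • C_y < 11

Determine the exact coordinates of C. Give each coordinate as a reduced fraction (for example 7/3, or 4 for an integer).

1. C_x = 8  [[BA ⟂ BC ⇒ -11x+2y+99=0] ∩ [|C−(11, 11)|²=1125/4]]
2. C_y = -11/2  [[BA ⟂ BC ⇒ -11x+2y+99=0] ∩ [|C−(11, 11)|²=1125/4]]
   so C = (8, -11/2)

C = (8, -11/2)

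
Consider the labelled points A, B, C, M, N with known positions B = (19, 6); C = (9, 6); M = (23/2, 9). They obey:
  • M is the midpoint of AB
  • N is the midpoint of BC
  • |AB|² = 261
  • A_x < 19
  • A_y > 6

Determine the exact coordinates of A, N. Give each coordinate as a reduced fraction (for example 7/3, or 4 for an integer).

A = (4, 12)
N = (14, 6)

1. A_x = 4  [A = 2·M−B = 2·(23/2, 9)−(19, 6)]
2. A_y = 12  [A = 2·M−B = 2·(23/2, 9)−(19, 6)]
   so A = (4, 12)
3. N_x = 14  [2·N = B+C = (19, 6)+(9, 6)]
4. N_y = 6  [2·N = B+C = (19, 6)+(9, 6)]
   so N = (14, 6)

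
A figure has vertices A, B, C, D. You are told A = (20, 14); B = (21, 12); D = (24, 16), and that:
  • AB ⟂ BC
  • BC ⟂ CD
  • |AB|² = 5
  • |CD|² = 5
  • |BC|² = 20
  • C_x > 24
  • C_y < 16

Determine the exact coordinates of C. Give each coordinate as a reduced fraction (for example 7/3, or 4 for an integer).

1. C_x = 25  [[AB ⟂ BC ⇒ 1x-2y+3=0] ∩ [|C−(24, 16)|²=5]]
2. C_y = 14  [[AB ⟂ BC ⇒ 1x-2y+3=0] ∩ [|C−(24, 16)|²=5]]
   so C = (25, 14)

C = (25, 14)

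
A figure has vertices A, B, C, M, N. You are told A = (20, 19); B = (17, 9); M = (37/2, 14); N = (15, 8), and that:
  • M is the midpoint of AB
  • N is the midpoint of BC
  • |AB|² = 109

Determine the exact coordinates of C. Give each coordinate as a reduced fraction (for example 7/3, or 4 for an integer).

C = (13, 7)

1. C_x = 13  [C = 2·N−B = 2·(15, 8)−(17, 9)]
2. C_y = 7  [C = 2·N−B = 2·(15, 8)−(17, 9)]
   so C = (13, 7)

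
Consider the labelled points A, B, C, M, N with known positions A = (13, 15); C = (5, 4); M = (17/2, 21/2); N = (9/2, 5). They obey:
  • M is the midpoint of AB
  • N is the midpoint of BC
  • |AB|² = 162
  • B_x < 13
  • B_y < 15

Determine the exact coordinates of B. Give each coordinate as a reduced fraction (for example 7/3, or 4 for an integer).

1. B_x = 4  [B = 2·M−A = 2·(17/2, 21/2)−(13, 15)]
2. B_y = 6  [B = 2·M−A = 2·(17/2, 21/2)−(13, 15)]
   so B = (4, 6)

B = (4, 6)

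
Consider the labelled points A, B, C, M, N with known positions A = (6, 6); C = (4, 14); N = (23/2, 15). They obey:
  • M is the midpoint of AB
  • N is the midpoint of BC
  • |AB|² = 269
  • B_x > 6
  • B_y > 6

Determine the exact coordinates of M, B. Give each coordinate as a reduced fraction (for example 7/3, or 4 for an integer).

1. B_x = 19  [B = 2·N−C = 2·(23/2, 15)−(4, 14)]
2. B_y = 16  [B = 2·N−C = 2·(23/2, 15)−(4, 14)]
   so B = (19, 16)
3. M_x = 25/2  [2·M = A+B = (6, 6)+(19, 16)]
4. M_y = 11  [2·M = A+B = (6, 6)+(19, 16)]
   so M = (25/2, 11)

M = (25/2, 11)
B = (19, 16)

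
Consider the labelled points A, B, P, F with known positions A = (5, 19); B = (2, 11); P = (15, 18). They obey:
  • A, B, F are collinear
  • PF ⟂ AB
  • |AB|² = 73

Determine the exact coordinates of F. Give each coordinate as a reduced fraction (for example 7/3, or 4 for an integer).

1. F_x = 431/73  [[A, B, F are collinear ⇒ 8x-3y+17=0] ∩ [PF ⟂ AB ⇒ -3x-8y+189=0]]
2. F_y = 1563/73  [[A, B, F are collinear ⇒ 8x-3y+17=0] ∩ [PF ⟂ AB ⇒ -3x-8y+189=0]]
   so F = (431/73, 1563/73)

F = (431/73, 1563/73)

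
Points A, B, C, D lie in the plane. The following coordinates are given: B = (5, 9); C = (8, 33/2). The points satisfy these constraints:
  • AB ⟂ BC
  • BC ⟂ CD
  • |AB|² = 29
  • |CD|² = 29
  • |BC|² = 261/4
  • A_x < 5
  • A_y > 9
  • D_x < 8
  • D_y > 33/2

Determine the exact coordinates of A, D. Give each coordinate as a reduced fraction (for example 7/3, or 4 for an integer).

A = (0, 11)
D = (3, 37/2)

1. A_x = 0  [[AB ⟂ BC ⇒ -3x-15/2y+165/2=0] ∩ [|A−(5, 9)|²=29]]
2. A_y = 11  [[AB ⟂ BC ⇒ -3x-15/2y+165/2=0] ∩ [|A−(5, 9)|²=29]]
   so A = (0, 11)
3. D_x = 3  [[BC ⟂ CD ⇒ 3x+15/2y-591/4=0] ∩ [|D−(8, 33/2)|²=29]]
4. D_y = 37/2  [[BC ⟂ CD ⇒ 3x+15/2y-591/4=0] ∩ [|D−(8, 33/2)|²=29]]
   so D = (3, 37/2)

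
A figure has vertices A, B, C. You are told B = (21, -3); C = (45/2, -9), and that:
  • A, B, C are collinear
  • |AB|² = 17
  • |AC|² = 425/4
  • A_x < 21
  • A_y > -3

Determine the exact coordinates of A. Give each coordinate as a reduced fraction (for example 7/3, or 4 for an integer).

1. A_x = 20  [[A, B, C are collinear ⇒ 6x+3/2y-243/2=0] ∩ [|A−(21, -3)|²=17]]
2. A_y = 1  [[A, B, C are collinear ⇒ 6x+3/2y-243/2=0] ∩ [|A−(21, -3)|²=17]]
   so A = (20, 1)

A = (20, 1)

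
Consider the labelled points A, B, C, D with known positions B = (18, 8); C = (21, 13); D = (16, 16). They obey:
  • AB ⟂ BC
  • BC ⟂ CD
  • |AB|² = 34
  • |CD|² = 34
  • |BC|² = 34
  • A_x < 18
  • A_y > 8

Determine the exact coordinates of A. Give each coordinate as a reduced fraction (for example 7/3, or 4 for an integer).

1. A_x = 13  [[AB ⟂ BC ⇒ -3x-5y+94=0] ∩ [|A−(18, 8)|²=34]]
2. A_y = 11  [[AB ⟂ BC ⇒ -3x-5y+94=0] ∩ [|A−(18, 8)|²=34]]
   so A = (13, 11)

A = (13, 11)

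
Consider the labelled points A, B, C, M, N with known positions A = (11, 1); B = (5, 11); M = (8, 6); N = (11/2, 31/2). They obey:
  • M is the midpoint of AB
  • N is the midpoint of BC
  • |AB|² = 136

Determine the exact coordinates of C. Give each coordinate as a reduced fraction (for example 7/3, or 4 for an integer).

1. C_x = 6  [C = 2·N−B = 2·(11/2, 31/2)−(5, 11)]
2. C_y = 20  [C = 2·N−B = 2·(11/2, 31/2)−(5, 11)]
   so C = (6, 20)

C = (6, 20)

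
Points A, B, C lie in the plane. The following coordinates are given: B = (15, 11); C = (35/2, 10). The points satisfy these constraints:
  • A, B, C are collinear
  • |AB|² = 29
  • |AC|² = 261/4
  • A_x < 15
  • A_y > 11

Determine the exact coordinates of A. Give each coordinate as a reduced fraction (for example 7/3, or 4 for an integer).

1. A_x = 10  [[A, B, C are collinear ⇒ 1x+5/2y-85/2=0] ∩ [|A−(15, 11)|²=29]]
2. A_y = 13  [[A, B, C are collinear ⇒ 1x+5/2y-85/2=0] ∩ [|A−(15, 11)|²=29]]
   so A = (10, 13)

A = (10, 13)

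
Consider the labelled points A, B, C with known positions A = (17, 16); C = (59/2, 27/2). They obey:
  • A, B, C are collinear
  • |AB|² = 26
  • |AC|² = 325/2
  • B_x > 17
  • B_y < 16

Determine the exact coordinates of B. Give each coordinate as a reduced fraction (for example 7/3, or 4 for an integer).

1. B_x = 22  [[A, B, C are collinear ⇒ -5/2x-25/2y+485/2=0] ∩ [|B−(17, 16)|²=26]]
2. B_y = 15  [[A, B, C are collinear ⇒ -5/2x-25/2y+485/2=0] ∩ [|B−(17, 16)|²=26]]
   so B = (22, 15)

B = (22, 15)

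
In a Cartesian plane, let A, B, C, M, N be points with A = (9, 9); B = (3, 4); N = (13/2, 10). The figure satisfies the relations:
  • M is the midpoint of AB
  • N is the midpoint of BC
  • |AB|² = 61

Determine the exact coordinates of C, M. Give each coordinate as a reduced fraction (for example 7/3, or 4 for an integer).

1. M_x = 6  [2·M = A+B = (9, 9)+(3, 4)]
2. M_y = 13/2  [2·M = A+B = (9, 9)+(3, 4)]
   so M = (6, 13/2)
3. C_x = 10  [C = 2·N−B = 2·(13/2, 10)−(3, 4)]
4. C_y = 16  [C = 2·N−B = 2·(13/2, 10)−(3, 4)]
   so C = (10, 16)

C = (10, 16)
M = (6, 13/2)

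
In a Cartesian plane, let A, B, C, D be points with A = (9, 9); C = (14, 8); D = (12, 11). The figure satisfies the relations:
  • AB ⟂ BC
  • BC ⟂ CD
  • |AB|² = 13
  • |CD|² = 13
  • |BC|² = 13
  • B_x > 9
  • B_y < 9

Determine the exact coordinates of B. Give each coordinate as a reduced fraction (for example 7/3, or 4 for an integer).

1. B_x = 11  [[BC ⟂ CD ⇒ 2x-3y-4=0] ∩ [|B−(9, 9)|²=13]]
2. B_y = 6  [[BC ⟂ CD ⇒ 2x-3y-4=0] ∩ [|B−(9, 9)|²=13]]
   so B = (11, 6)

B = (11, 6)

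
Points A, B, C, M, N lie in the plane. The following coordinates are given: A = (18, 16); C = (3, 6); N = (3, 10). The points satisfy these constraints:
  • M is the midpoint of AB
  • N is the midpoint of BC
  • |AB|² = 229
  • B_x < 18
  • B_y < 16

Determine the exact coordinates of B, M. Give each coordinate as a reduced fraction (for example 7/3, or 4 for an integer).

B = (3, 14)
M = (21/2, 15)

1. B_x = 3  [B = 2·N−C = 2·(3, 10)−(3, 6)]
2. B_y = 14  [B = 2·N−C = 2·(3, 10)−(3, 6)]
   so B = (3, 14)
3. M_x = 21/2  [2·M = A+B = (18, 16)+(3, 14)]
4. M_y = 15  [2·M = A+B = (18, 16)+(3, 14)]
   so M = (21/2, 15)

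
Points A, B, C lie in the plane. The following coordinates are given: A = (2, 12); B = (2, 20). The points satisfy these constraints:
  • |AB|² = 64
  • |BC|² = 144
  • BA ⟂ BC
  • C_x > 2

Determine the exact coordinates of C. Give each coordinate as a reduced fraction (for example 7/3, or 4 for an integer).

C = (14, 20)

1. C_x = 14  [[BA ⟂ BC ⇒ -8y+160=0] ∩ [|C−(2, 20)|²=144]]
2. C_y = 20  [[BA ⟂ BC ⇒ -8y+160=0] ∩ [|C−(2, 20)|²=144]]
   so C = (14, 20)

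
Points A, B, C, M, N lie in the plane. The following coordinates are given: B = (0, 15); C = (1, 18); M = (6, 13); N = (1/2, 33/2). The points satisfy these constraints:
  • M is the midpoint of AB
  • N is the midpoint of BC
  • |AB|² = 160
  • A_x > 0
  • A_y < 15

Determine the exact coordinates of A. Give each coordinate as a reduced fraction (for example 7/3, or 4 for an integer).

1. A_x = 12  [A = 2·M−B = 2·(6, 13)−(0, 15)]
2. A_y = 11  [A = 2·M−B = 2·(6, 13)−(0, 15)]
   so A = (12, 11)

A = (12, 11)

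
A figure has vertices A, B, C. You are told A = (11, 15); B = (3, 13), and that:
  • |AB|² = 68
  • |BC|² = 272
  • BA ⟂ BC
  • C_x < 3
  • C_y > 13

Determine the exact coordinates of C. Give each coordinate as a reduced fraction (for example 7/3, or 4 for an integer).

1. C_x = -1  [[BA ⟂ BC ⇒ 8x+2y-50=0] ∩ [|C−(3, 13)|²=272]]
2. C_y = 29  [[BA ⟂ BC ⇒ 8x+2y-50=0] ∩ [|C−(3, 13)|²=272]]
   so C = (-1, 29)

C = (-1, 29)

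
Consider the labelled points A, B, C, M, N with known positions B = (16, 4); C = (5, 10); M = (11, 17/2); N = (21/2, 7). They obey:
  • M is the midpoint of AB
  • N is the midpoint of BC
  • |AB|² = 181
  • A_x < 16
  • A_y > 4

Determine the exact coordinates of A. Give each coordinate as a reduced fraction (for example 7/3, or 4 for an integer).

A = (6, 13)

1. A_x = 6  [A = 2·M−B = 2·(11, 17/2)−(16, 4)]
2. A_y = 13  [A = 2·M−B = 2·(11, 17/2)−(16, 4)]
   so A = (6, 13)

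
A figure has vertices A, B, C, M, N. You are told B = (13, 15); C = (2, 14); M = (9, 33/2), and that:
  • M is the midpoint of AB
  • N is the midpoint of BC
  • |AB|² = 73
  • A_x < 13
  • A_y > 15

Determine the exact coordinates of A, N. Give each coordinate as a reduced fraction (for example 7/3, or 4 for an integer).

1. A_x = 5  [A = 2·M−B = 2·(9, 33/2)−(13, 15)]
2. A_y = 18  [A = 2·M−B = 2·(9, 33/2)−(13, 15)]
   so A = (5, 18)
3. N_x = 15/2  [2·N = B+C = (13, 15)+(2, 14)]
4. N_y = 29/2  [2·N = B+C = (13, 15)+(2, 14)]
   so N = (15/2, 29/2)

A = (5, 18)
N = (15/2, 29/2)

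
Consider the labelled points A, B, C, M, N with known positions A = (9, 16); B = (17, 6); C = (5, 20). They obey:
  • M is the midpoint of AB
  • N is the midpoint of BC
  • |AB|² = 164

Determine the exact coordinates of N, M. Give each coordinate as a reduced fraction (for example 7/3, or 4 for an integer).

N = (11, 13)
M = (13, 11)

1. M_x = 13  [2·M = A+B = (9, 16)+(17, 6)]
2. M_y = 11  [2·M = A+B = (9, 16)+(17, 6)]
   so M = (13, 11)
3. N_x = 11  [2·N = B+C = (17, 6)+(5, 20)]
4. N_y = 13  [2·N = B+C = (17, 6)+(5, 20)]
   so N = (11, 13)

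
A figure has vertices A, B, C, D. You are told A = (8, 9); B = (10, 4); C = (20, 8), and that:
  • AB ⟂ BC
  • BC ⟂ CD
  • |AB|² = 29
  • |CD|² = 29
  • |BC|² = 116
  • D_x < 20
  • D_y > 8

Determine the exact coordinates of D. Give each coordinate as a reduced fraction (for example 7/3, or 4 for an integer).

D = (18, 13)

1. D_x = 18  [[BC ⟂ CD ⇒ 10x+4y-232=0] ∩ [|D−(20, 8)|²=29]]
2. D_y = 13  [[BC ⟂ CD ⇒ 10x+4y-232=0] ∩ [|D−(20, 8)|²=29]]
   so D = (18, 13)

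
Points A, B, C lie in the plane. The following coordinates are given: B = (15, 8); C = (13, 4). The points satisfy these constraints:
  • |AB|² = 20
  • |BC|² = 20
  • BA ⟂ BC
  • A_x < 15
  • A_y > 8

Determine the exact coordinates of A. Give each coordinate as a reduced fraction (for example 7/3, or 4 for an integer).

1. A_x = 11  [[BA ⟂ BC ⇒ -2x-4y+62=0] ∩ [|A−(15, 8)|²=20]]
2. A_y = 10  [[BA ⟂ BC ⇒ -2x-4y+62=0] ∩ [|A−(15, 8)|²=20]]
   so A = (11, 10)

A = (11, 10)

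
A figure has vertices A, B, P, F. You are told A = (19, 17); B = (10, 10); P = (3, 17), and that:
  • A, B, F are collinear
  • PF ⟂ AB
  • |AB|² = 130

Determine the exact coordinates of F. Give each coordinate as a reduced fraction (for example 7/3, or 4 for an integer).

F = (587/65, 601/65)

1. F_x = 587/65  [[A, B, F are collinear ⇒ 7x-9y+20=0] ∩ [PF ⟂ AB ⇒ -9x-7y+146=0]]
2. F_y = 601/65  [[A, B, F are collinear ⇒ 7x-9y+20=0] ∩ [PF ⟂ AB ⇒ -9x-7y+146=0]]
   so F = (587/65, 601/65)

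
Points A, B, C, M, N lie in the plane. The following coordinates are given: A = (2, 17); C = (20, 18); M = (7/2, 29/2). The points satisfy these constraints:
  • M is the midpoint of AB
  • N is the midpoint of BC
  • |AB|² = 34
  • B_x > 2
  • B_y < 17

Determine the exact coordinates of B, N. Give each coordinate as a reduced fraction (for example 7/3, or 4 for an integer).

B = (5, 12)
N = (25/2, 15)

1. B_x = 5  [B = 2·M−A = 2·(7/2, 29/2)−(2, 17)]
2. B_y = 12  [B = 2·M−A = 2·(7/2, 29/2)−(2, 17)]
   so B = (5, 12)
3. N_x = 25/2  [2·N = B+C = (5, 12)+(20, 18)]
4. N_y = 15  [2·N = B+C = (5, 12)+(20, 18)]
   so N = (25/2, 15)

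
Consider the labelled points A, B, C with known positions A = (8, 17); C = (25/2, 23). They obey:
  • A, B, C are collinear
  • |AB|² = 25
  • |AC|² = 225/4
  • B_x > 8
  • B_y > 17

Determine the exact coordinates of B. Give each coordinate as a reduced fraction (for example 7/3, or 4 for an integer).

B = (11, 21)

1. B_x = 11  [[A, B, C are collinear ⇒ 6x-9/2y+57/2=0] ∩ [|B−(8, 17)|²=25]]
2. B_y = 21  [[A, B, C are collinear ⇒ 6x-9/2y+57/2=0] ∩ [|B−(8, 17)|²=25]]
   so B = (11, 21)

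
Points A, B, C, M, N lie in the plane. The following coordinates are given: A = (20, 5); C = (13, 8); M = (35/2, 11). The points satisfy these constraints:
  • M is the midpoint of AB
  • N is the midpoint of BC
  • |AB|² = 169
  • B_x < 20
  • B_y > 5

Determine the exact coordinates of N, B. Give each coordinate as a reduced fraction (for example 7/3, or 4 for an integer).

N = (14, 25/2)
B = (15, 17)

1. B_x = 15  [B = 2·M−A = 2·(35/2, 11)−(20, 5)]
2. B_y = 17  [B = 2·M−A = 2·(35/2, 11)−(20, 5)]
   so B = (15, 17)
3. N_x = 14  [2·N = B+C = (15, 17)+(13, 8)]
4. N_y = 25/2  [2·N = B+C = (15, 17)+(13, 8)]
   so N = (14, 25/2)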